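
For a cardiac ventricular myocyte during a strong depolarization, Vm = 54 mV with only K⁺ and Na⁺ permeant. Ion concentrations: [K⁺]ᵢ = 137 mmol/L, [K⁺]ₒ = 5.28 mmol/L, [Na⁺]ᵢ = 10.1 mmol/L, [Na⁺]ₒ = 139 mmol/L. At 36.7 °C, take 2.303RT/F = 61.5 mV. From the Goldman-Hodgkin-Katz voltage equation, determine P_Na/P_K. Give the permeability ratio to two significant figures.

Let α = P_Na/P_K. GHK: Vm = 61.5·log₁₀[(Kₒ + α·Naₒ)/(Kᵢ + α·Naᵢ)].
10^(Vm/61.5) = 10^(54.0/61.5) = 7.5518
So 7.5518·(Kᵢ + α·Naᵢ) = Kₒ + α·Naₒ → α = (7.5518·137.0 − 5.28) / (139.0 − 7.5518·10.1)
α = (1035 − 5.28) / (139.0 − 76.27) = 1029/62.73 = 16.41

16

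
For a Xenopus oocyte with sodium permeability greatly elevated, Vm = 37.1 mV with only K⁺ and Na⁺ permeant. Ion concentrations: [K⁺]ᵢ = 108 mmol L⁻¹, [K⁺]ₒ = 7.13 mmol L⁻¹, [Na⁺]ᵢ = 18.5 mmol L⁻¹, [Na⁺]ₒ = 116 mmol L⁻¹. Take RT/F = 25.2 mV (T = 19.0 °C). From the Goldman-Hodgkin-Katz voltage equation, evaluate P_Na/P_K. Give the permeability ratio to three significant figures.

13.1

Let α = P_Na/P_K. GHK: Vm = 25.2·ln[(Kₒ + α·Naₒ)/(Kᵢ + α·Naᵢ)].
e^(Vm/25.2) = e^(37.1/25.2) = 4.3589
So 4.3589·(Kᵢ + α·Naᵢ) = Kₒ + α·Naₒ → α = (4.3589·108.0 − 7.13) / (116.0 − 4.3589·18.5)
α = (470.8 − 7.13) / (116.0 − 80.64) = 463.6/35.36 = 13.11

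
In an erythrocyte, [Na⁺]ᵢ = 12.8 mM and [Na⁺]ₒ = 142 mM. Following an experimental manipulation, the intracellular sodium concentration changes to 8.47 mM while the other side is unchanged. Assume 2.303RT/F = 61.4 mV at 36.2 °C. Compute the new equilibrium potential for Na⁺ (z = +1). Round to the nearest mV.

After the shift: [Na⁺]_out = 142, [Na⁺]_in = 8.47 mM.
E_new = (61.4/1)·log₁₀(142/8.47) = 61.40 · (1.2244) = 75.18 mV

75 mV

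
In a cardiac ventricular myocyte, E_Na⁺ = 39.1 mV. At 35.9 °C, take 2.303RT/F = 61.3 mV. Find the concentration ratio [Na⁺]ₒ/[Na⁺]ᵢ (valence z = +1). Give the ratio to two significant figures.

4.3

log₁₀([out]/[in]) = E·z/(61.3) = 39.1 × 1 / 61.3 = 0.6378
[out]/[in] = 10^(0.6378) = 4.344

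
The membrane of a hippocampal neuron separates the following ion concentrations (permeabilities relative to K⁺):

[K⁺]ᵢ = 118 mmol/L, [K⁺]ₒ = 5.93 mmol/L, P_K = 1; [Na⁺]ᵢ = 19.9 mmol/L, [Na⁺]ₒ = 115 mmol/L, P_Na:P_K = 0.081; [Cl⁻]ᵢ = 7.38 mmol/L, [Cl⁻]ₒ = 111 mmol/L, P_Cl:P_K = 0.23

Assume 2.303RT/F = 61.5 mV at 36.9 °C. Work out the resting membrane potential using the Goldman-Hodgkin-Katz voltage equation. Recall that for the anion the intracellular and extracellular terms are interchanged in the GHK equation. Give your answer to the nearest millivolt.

Vm = 61.5 · log₁₀[(Σ P·[cation]ₒ + Σ P·[anion]ᵢ) / (Σ P·[cation]ᵢ + Σ P·[anion]ₒ)]
Numerator = 1×5.93 + 0.081×115 + 0.23×7.38 = 16.94
Denominator = 1×118 + 0.081×19.9 + 0.23×111 = 145.1
Vm = 61.5 · log₁₀(0.11673) = 61.5 × (-0.9328) = -57.37 mV

-57 mV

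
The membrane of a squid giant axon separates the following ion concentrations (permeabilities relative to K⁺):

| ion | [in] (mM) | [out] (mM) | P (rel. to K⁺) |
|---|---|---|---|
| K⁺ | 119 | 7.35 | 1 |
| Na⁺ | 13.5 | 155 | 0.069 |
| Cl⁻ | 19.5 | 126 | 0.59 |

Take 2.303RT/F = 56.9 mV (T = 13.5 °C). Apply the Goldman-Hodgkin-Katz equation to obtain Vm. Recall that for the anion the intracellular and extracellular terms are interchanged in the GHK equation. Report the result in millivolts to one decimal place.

Vm = 56.9 · log₁₀[(Σ P·[cation]ₒ + Σ P·[anion]ᵢ) / (Σ P·[cation]ᵢ + Σ P·[anion]ₒ)]
Numerator = 1×7.35 + 0.069×155 + 0.59×19.5 = 29.55
Denominator = 1×119 + 0.069×13.5 + 0.59×126 = 194.3
Vm = 56.9 · log₁₀(0.15211) = 56.9 × (-0.8179) = -46.54 mV

-46.5 mV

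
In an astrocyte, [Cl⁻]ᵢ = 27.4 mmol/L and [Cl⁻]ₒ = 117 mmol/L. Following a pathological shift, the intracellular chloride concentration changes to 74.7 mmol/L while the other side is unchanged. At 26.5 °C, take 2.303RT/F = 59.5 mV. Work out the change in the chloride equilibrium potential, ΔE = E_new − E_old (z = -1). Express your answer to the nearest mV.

26 mV

E_old = (59.5/-1)·log₁₀(117/27.4) = -37.51 mV
E_new = (59.5/-1)·log₁₀(117/74.7) = -11.59 mV
ΔE = -11.59 − (-37.51) = 25.92 mV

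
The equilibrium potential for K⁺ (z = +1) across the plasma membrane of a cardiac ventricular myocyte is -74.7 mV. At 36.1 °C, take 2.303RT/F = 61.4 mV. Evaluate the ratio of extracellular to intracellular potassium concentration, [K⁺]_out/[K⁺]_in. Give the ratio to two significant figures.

log₁₀([out]/[in]) = E·z/(61.4) = -74.7 × 1 / 61.4 = -1.2166
[out]/[in] = 10^(-1.2166) = 0.06073

0.061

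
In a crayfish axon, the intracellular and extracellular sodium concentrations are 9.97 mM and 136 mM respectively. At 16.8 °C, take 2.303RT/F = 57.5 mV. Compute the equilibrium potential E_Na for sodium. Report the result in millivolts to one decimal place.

65.3 mV

E = (57.5/z) · log₁₀([Na⁺]_out/[Na⁺]_in) with z = +1.
= (57.5/1) · log₁₀(136/9.97) = 57.50 · log₁₀(13.64)
= 57.50 · (1.1348) = 65.25 mV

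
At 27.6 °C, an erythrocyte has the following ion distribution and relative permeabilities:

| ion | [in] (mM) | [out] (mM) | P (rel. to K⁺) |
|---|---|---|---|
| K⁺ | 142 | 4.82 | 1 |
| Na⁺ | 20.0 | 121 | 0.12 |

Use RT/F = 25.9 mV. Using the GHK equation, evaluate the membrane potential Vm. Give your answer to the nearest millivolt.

-52 mV

Vm = 25.9 · ln[(Σ P·[cation]ₒ + Σ P·[anion]ᵢ) / (Σ P·[cation]ᵢ + Σ P·[anion]ₒ)]
Numerator = 1×4.82 + 0.12×121 = 19.34
Denominator = 1×142 + 0.12×20.0 = 144.4
Vm = 25.9 · ln(0.13393) = 25.9 × (-2.0104) = -52.07 mV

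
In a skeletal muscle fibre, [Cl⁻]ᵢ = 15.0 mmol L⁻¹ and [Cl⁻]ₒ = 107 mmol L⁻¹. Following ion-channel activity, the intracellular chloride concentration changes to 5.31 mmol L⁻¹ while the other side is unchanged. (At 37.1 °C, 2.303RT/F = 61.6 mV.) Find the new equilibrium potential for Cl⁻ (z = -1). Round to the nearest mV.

After the shift: [Cl⁻]_out = 107, [Cl⁻]_in = 5.31 mmol L⁻¹.
E_new = (61.6/-1)·log₁₀(107/5.31) = -61.60 · (1.3043) = -80.34 mV

-80 mV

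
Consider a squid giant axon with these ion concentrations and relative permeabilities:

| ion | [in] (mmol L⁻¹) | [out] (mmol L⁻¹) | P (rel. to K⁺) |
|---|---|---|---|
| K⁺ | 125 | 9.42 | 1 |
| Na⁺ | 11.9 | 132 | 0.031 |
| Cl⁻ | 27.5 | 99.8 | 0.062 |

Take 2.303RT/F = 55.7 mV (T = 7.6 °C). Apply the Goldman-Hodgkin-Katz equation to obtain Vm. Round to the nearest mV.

Vm = 55.7 · log₁₀[(Σ P·[cation]ₒ + Σ P·[anion]ᵢ) / (Σ P·[cation]ᵢ + Σ P·[anion]ₒ)]
Numerator = 1×9.42 + 0.031×132 + 0.062×27.5 = 15.22
Denominator = 1×125 + 0.031×11.9 + 0.062×99.8 = 131.6
Vm = 55.7 · log₁₀(0.11567) = 55.7 × (-0.9368) = -52.18 mV

-52 mV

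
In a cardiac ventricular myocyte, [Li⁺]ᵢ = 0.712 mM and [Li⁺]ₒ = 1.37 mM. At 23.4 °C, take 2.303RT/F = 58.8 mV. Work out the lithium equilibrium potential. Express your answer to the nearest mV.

17 mV

E = (58.8/z) · log₁₀([Li⁺]_out/[Li⁺]_in) with z = +1.
= (58.8/1) · log₁₀(1.37/0.712) = 58.80 · log₁₀(1.924)
= 58.80 · (0.2842) = 16.71 mV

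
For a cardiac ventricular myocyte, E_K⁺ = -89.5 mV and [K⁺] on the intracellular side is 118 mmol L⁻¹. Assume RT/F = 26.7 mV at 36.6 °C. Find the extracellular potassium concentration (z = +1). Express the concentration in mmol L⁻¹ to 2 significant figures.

4.1 mmol L⁻¹

Nernst: E = (26.7/1) · ln([out]/[in]), so ln([out]/[in]) = -89.5 × 1 / 26.7 = -3.3521.
[out]/[in] = e^(-3.3521) = 0.03501.
[out] = 0.03501 × 118 = 4.131 mmol L⁻¹.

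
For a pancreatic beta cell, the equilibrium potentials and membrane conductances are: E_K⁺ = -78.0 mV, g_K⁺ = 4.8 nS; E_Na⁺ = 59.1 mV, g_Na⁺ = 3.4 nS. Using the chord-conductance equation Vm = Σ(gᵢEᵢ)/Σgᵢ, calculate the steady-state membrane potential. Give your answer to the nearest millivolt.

Σ gᵢEᵢ = 4.8·(-78.0) + 3.4·(59.1) = -173.46
Σ gᵢ = 4.8 + 3.4 = 8.2
Vm = -173.46 / 8.2 = -21.15 mV

-21 mV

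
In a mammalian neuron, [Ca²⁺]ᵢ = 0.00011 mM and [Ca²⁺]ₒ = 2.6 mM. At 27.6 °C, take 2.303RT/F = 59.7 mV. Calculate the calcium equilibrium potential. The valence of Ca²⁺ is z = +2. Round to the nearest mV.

E = (59.7/z) · log₁₀([Ca²⁺]_out/[Ca²⁺]_in) with z = +2.
= (59.7/2) · log₁₀(2.6/0.00011) = 29.85 · log₁₀(2.364e+04)
= 29.85 · (4.3736) = 130.55 mV

131 mV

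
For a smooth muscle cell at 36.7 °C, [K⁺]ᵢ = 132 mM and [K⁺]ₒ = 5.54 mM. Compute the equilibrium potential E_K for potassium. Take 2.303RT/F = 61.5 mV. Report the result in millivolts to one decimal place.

E = (61.5/z) · log₁₀([K⁺]_out/[K⁺]_in) with z = +1.
= (61.5/1) · log₁₀(5.54/132) = 61.50 · log₁₀(0.04197)
= 61.50 · (-1.3771) = -84.69 mV

-84.7 mV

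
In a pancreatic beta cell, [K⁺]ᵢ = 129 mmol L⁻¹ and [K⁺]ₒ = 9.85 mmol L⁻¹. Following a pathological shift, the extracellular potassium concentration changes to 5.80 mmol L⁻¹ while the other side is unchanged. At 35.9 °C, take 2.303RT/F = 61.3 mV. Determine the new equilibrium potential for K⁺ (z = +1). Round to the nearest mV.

-83 mV

After the shift: [K⁺]_out = 5.80, [K⁺]_in = 129 mmol L⁻¹.
E_new = (61.3/1)·log₁₀(5.80/129) = 61.30 · (-1.3472) = -82.58 mV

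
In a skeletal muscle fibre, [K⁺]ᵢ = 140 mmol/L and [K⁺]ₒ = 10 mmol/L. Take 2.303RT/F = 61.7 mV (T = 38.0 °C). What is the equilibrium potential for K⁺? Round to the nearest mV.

E = (61.7/z) · log₁₀([K⁺]_out/[K⁺]_in) with z = +1.
= (61.7/1) · log₁₀(10/140) = 61.70 · log₁₀(0.07143)
= 61.70 · (-1.1461) = -70.72 mV

-71 mV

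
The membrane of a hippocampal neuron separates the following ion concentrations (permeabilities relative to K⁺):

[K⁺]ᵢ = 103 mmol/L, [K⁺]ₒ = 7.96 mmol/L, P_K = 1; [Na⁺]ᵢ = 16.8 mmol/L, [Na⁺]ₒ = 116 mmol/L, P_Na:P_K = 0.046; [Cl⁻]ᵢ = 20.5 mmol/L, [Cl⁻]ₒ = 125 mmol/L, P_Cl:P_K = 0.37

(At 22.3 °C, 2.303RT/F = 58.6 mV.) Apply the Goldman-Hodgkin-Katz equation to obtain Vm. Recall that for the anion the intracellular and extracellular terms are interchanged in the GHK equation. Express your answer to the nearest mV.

Vm = 58.6 · log₁₀[(Σ P·[cation]ₒ + Σ P·[anion]ᵢ) / (Σ P·[cation]ᵢ + Σ P·[anion]ₒ)]
Numerator = 1×7.96 + 0.046×116 + 0.37×20.5 = 20.88
Denominator = 1×103 + 0.046×16.8 + 0.37×125 = 150
Vm = 58.6 · log₁₀(0.13919) = 58.6 × (-0.8564) = -50.19 mV

-50 mV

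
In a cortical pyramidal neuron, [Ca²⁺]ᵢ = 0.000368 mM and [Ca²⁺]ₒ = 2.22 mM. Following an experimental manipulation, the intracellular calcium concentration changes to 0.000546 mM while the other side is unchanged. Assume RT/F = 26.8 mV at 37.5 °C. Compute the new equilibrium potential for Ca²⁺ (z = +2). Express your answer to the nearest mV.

After the shift: [Ca²⁺]_out = 2.22, [Ca²⁺]_in = 0.000546 mM.
E_new = (26.8/2)·ln(2.22/0.000546) = 13.40 · (8.3104) = 111.36 mV

111 mV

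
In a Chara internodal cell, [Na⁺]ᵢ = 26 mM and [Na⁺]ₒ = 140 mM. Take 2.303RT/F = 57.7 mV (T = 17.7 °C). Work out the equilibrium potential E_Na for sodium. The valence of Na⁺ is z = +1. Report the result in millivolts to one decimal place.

E = (57.7/z) · log₁₀([Na⁺]_out/[Na⁺]_in) with z = +1.
= (57.7/1) · log₁₀(140/26) = 57.70 · log₁₀(5.385)
= 57.70 · (0.7312) = 42.19 mV

42.2 mV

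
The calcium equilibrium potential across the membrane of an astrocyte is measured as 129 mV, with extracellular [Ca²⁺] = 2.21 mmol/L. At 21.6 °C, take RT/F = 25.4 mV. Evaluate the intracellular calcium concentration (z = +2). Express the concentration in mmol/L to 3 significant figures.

Nernst: E = (25.4/2) · ln([out]/[in]), so ln([out]/[in]) = 129.0 × 2 / 25.4 = 10.1575.
[out]/[in] = e^(10.1575) = 2.578e+04.
[in] = 2.21 / 2.578e+04 = 8.571e-05 mmol/L.

0.0000857 mmol/L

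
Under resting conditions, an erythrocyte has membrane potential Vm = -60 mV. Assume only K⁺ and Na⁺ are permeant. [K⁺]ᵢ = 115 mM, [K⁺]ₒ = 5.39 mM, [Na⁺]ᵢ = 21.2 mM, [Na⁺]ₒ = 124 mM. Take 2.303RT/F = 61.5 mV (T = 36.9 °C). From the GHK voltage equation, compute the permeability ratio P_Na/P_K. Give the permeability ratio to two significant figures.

0.056

Let α = P_Na/P_K. GHK: Vm = 61.5·log₁₀[(Kₒ + α·Naₒ)/(Kᵢ + α·Naᵢ)].
10^(Vm/61.5) = 10^(-60.0/61.5) = 0.10578
So 0.10578·(Kᵢ + α·Naᵢ) = Kₒ + α·Naₒ → α = (0.10578·115.0 − 5.39) / (124.0 − 0.10578·21.2)
α = (12.16 − 5.39) / (124.0 − 2.242) = 6.774/121.8 = 0.05564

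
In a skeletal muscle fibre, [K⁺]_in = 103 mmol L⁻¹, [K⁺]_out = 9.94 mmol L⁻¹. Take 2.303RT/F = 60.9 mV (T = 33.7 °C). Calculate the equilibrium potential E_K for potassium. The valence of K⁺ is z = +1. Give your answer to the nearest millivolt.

-62 mV

E = (60.9/z) · log₁₀([K⁺]_out/[K⁺]_in) with z = +1.
= (60.9/1) · log₁₀(9.94/103) = 60.90 · log₁₀(0.0965)
= 60.90 · (-1.0155) = -61.84 mV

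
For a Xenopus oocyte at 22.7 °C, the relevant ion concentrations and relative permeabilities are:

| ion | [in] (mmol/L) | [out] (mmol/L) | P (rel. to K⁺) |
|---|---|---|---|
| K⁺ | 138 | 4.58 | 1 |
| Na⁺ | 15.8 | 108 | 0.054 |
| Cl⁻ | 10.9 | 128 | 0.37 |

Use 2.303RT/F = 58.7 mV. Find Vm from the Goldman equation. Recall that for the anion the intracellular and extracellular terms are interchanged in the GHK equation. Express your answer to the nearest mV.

-65 mV

Vm = 58.7 · log₁₀[(Σ P·[cation]ₒ + Σ P·[anion]ᵢ) / (Σ P·[cation]ᵢ + Σ P·[anion]ₒ)]
Numerator = 1×4.58 + 0.054×108 + 0.37×10.9 = 14.45
Denominator = 1×138 + 0.054×15.8 + 0.37×128 = 186.2
Vm = 58.7 · log₁₀(0.077572) = 58.7 × (-1.1103) = -65.17 mV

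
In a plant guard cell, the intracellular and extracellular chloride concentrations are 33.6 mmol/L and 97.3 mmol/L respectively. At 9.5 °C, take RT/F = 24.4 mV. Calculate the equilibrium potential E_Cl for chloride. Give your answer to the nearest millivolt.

E = (24.4/z) · ln([Cl⁻]_out/[Cl⁻]_in) with z = -1.
For an anion, dividing by z = -1 reverses the sign.
= (24.4/-1) · ln(97.3/33.6) = -24.40 · ln(2.896)
= -24.40 · (1.0633) = -25.94 mV

-26 mV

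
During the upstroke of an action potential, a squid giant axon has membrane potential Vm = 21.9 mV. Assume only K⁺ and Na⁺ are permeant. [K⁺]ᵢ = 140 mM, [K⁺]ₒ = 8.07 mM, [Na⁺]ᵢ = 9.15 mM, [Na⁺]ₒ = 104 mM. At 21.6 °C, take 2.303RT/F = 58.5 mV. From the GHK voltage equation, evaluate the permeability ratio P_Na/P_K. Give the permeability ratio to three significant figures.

Let α = P_Na/P_K. GHK: Vm = 58.5·log₁₀[(Kₒ + α·Naₒ)/(Kᵢ + α·Naᵢ)].
10^(Vm/58.5) = 10^(21.9/58.5) = 2.3679
So 2.3679·(Kᵢ + α·Naᵢ) = Kₒ + α·Naₒ → α = (2.3679·140.0 − 8.07) / (104.0 − 2.3679·9.15)
α = (331.5 − 8.07) / (104.0 − 21.67) = 323.4/82.33 = 3.928

3.93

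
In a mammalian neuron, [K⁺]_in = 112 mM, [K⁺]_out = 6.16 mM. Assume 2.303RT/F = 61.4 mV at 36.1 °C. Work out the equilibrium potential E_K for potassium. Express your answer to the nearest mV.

E = (61.4/z) · log₁₀([K⁺]_out/[K⁺]_in) with z = +1.
= (61.4/1) · log₁₀(6.16/112) = 61.40 · log₁₀(0.055)
= 61.40 · (-1.2596) = -77.34 mV

-77 mV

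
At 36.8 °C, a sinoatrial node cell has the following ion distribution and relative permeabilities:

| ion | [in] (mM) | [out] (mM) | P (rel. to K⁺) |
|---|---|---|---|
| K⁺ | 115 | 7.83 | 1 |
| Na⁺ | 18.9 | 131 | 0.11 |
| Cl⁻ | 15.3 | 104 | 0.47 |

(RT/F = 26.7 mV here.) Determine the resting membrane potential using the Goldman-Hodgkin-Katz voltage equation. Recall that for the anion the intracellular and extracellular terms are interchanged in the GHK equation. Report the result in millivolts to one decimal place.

Vm = 26.7 · ln[(Σ P·[cation]ₒ + Σ P·[anion]ᵢ) / (Σ P·[cation]ᵢ + Σ P·[anion]ₒ)]
Numerator = 1×7.83 + 0.11×131 + 0.47×15.3 = 29.43
Denominator = 1×115 + 0.11×18.9 + 0.47×104 = 166
Vm = 26.7 · ln(0.17734) = 26.7 × (-1.7297) = -46.18 mV

-46.2 mV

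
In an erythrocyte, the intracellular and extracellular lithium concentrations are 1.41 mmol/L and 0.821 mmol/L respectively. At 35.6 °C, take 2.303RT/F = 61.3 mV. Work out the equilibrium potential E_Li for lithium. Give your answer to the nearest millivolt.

E = (61.3/z) · log₁₀([Li⁺]_out/[Li⁺]_in) with z = +1.
= (61.3/1) · log₁₀(0.821/1.41) = 61.30 · log₁₀(0.5823)
= 61.30 · (-0.2349) = -14.40 mV

-14 mV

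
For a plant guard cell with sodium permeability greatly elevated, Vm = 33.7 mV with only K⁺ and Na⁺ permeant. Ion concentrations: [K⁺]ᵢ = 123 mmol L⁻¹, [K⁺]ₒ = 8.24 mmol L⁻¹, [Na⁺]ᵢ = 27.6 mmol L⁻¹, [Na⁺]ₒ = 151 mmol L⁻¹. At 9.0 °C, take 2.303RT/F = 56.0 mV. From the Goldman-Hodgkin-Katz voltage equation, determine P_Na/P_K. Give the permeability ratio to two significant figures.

12

Let α = P_Na/P_K. GHK: Vm = 56.0·log₁₀[(Kₒ + α·Naₒ)/(Kᵢ + α·Naᵢ)].
10^(Vm/56.0) = 10^(33.7/56.0) = 3.9975
So 3.9975·(Kᵢ + α·Naᵢ) = Kₒ + α·Naₒ → α = (3.9975·123.0 − 8.24) / (151.0 − 3.9975·27.6)
α = (491.7 − 8.24) / (151.0 − 110.3) = 483.4/40.67 = 11.89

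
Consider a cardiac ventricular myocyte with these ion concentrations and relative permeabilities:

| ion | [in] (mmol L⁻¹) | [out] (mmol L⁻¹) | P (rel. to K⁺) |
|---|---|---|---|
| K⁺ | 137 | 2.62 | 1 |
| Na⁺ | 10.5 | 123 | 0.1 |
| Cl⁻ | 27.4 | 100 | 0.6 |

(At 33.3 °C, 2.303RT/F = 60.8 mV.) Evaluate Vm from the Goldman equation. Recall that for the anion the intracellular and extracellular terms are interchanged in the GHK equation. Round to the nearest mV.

-49 mV

Vm = 60.8 · log₁₀[(Σ P·[cation]ₒ + Σ P·[anion]ᵢ) / (Σ P·[cation]ᵢ + Σ P·[anion]ₒ)]
Numerator = 1×2.62 + 0.1×123 + 0.6×27.4 = 31.36
Denominator = 1×137 + 0.1×10.5 + 0.6×100 = 198.1
Vm = 60.8 · log₁₀(0.15834) = 60.8 × (-0.8004) = -48.66 mV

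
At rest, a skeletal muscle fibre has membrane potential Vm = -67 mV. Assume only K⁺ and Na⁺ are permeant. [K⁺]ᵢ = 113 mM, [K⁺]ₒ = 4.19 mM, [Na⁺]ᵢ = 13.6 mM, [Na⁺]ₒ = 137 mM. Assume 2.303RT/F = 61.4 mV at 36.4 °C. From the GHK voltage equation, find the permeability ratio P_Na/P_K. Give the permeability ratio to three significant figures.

Let α = P_Na/P_K. GHK: Vm = 61.4·log₁₀[(Kₒ + α·Naₒ)/(Kᵢ + α·Naᵢ)].
10^(Vm/61.4) = 10^(-67.0/61.4) = 0.081058
So 0.081058·(Kᵢ + α·Naᵢ) = Kₒ + α·Naₒ → α = (0.081058·113.0 − 4.19) / (137.0 − 0.081058·13.6)
α = (9.16 − 4.19) / (137.0 − 1.102) = 4.97/135.9 = 0.03657

0.0366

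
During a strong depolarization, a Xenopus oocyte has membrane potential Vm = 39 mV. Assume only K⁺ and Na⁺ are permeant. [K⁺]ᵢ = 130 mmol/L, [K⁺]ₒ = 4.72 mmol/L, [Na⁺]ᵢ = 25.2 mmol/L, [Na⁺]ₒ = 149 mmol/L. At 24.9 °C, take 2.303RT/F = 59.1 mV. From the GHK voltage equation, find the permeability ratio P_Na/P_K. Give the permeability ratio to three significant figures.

17.4

Let α = P_Na/P_K. GHK: Vm = 59.1·log₁₀[(Kₒ + α·Naₒ)/(Kᵢ + α·Naᵢ)].
10^(Vm/59.1) = 10^(39.0/59.1) = 4.5698
So 4.5698·(Kᵢ + α·Naᵢ) = Kₒ + α·Naₒ → α = (4.5698·130.0 − 4.72) / (149.0 − 4.5698·25.2)
α = (594.1 − 4.72) / (149.0 − 115.2) = 589.4/33.84 = 17.42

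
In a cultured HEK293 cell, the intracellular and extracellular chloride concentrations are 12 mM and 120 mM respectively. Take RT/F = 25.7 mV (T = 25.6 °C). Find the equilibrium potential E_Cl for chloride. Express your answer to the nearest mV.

E = (25.7/z) · ln([Cl⁻]_out/[Cl⁻]_in) with z = -1.
For an anion, dividing by z = -1 reverses the sign.
= (25.7/-1) · ln(120/12) = -25.70 · ln(10)
= -25.70 · (2.3026) = -59.18 mV

-59 mV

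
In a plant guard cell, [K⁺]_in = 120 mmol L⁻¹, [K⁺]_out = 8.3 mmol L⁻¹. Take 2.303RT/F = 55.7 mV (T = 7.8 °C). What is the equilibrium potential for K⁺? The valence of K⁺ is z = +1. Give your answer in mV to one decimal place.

-64.6 mV

E = (55.7/z) · log₁₀([K⁺]_out/[K⁺]_in) with z = +1.
= (55.7/1) · log₁₀(8.3/120) = 55.70 · log₁₀(0.06917)
= 55.70 · (-1.1601) = -64.62 mV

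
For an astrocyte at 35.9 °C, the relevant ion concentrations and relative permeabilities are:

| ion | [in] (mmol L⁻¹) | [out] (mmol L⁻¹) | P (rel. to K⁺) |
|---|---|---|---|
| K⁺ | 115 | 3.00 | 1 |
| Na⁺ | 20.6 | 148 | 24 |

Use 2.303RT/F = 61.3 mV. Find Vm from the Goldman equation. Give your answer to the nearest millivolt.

47 mV

Vm = 61.3 · log₁₀[(Σ P·[cation]ₒ + Σ P·[anion]ᵢ) / (Σ P·[cation]ᵢ + Σ P·[anion]ₒ)]
Numerator = 1×3.00 + 24×148 = 3555
Denominator = 1×115 + 24×20.6 = 609.4
Vm = 61.3 · log₁₀(5.8336) = 61.3 × (0.7659) = 46.95 mV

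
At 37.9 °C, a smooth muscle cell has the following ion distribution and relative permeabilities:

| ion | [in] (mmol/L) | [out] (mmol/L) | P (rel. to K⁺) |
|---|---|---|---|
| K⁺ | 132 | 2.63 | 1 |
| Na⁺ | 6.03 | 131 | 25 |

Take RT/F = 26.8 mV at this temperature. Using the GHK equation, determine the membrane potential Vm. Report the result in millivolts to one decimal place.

Vm = 26.8 · ln[(Σ P·[cation]ₒ + Σ P·[anion]ᵢ) / (Σ P·[cation]ᵢ + Σ P·[anion]ₒ)]
Numerator = 1×2.63 + 25×131 = 3278
Denominator = 1×132 + 25×6.03 = 282.8
Vm = 26.8 · ln(11.592) = 26.8 × (2.4503) = 65.67 mV

65.7 mV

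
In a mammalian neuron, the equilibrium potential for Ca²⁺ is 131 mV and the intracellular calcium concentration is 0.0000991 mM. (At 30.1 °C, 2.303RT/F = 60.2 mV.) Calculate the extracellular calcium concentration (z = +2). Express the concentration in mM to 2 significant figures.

Nernst: E = (60.2/2) · log₁₀([out]/[in]), so log₁₀([out]/[in]) = 131.0 × 2 / 60.2 = 4.3522.
[out]/[in] = 10^(4.3522) = 2.25e+04.
[out] = 2.25e+04 × 0.0000991 = 2.23 mM.

2.2 mM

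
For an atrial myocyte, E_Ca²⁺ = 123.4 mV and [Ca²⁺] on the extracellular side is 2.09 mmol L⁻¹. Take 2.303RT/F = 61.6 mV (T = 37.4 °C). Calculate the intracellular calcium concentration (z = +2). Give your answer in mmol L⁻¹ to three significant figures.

0.000206 mmol L⁻¹

Nernst: E = (61.6/2) · log₁₀([out]/[in]), so log₁₀([out]/[in]) = 123.4 × 2 / 61.6 = 4.0065.
[out]/[in] = 10^(4.0065) = 1.015e+04.
[in] = 2.09 / 1.015e+04 = 0.0002059 mmol L⁻¹.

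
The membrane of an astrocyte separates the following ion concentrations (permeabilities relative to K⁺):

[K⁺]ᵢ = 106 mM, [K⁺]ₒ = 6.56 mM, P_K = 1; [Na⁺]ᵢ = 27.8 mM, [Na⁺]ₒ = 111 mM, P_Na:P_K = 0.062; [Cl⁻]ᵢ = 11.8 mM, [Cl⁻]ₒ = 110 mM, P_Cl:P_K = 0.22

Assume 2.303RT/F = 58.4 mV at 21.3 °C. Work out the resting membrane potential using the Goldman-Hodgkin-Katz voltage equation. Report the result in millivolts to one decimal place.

-53.4 mV

Vm = 58.4 · log₁₀[(Σ P·[cation]ₒ + Σ P·[anion]ᵢ) / (Σ P·[cation]ᵢ + Σ P·[anion]ₒ)]
Numerator = 1×6.56 + 0.062×111 + 0.22×11.8 = 16.04
Denominator = 1×106 + 0.062×27.8 + 0.22×110 = 131.9
Vm = 58.4 · log₁₀(0.12157) = 58.4 × (-0.9152) = -53.45 mV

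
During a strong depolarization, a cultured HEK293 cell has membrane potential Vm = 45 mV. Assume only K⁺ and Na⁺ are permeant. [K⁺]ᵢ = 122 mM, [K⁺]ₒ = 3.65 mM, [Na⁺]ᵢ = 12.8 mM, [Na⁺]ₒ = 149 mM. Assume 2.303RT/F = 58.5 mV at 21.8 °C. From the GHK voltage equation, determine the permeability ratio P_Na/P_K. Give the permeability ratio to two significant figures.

9.7

Let α = P_Na/P_K. GHK: Vm = 58.5·log₁₀[(Kₒ + α·Naₒ)/(Kᵢ + α·Naᵢ)].
10^(Vm/58.5) = 10^(45.0/58.5) = 5.878
So 5.878·(Kᵢ + α·Naᵢ) = Kₒ + α·Naₒ → α = (5.878·122.0 − 3.65) / (149.0 − 5.878·12.8)
α = (717.1 − 3.65) / (149.0 − 75.24) = 713.5/73.76 = 9.673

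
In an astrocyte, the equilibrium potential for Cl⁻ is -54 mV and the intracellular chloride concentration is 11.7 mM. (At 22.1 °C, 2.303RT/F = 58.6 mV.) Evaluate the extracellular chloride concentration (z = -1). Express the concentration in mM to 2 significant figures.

98 mM

Nernst: E = (58.6/-1) · log₁₀([out]/[in]), so log₁₀([out]/[in]) = -54.0 × -1 / 58.6 = 0.9215.
[out]/[in] = 10^(0.9215) = 8.346.
[out] = 8.346 × 11.7 = 97.65 mM.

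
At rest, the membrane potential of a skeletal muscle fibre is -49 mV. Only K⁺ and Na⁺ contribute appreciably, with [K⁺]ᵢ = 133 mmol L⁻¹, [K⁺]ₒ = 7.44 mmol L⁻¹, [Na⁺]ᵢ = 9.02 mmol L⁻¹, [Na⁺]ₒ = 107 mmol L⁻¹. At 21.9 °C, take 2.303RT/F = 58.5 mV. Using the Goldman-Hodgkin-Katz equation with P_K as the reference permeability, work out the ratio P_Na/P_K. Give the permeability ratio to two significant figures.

0.11

Let α = P_Na/P_K. GHK: Vm = 58.5·log₁₀[(Kₒ + α·Naₒ)/(Kᵢ + α·Naᵢ)].
10^(Vm/58.5) = 10^(-49.0/58.5) = 0.14534
So 0.14534·(Kᵢ + α·Naᵢ) = Kₒ + α·Naₒ → α = (0.14534·133.0 − 7.44) / (107.0 − 0.14534·9.02)
α = (19.33 − 7.44) / (107.0 − 1.311) = 11.89/105.7 = 0.1125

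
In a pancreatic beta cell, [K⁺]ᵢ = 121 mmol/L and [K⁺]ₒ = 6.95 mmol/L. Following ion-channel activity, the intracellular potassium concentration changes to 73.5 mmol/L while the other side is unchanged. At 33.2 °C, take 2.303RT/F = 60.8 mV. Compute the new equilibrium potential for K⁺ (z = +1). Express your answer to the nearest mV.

-62 mV

After the shift: [K⁺]_out = 6.95, [K⁺]_in = 73.5 mmol/L.
E_new = (60.8/1)·log₁₀(6.95/73.5) = 60.80 · (-1.0243) = -62.28 mV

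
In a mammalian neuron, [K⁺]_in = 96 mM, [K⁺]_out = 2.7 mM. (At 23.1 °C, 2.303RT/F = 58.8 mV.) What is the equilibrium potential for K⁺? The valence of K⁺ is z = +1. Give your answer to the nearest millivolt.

-91 mV

E = (58.8/z) · log₁₀([K⁺]_out/[K⁺]_in) with z = +1.
= (58.8/1) · log₁₀(2.7/96) = 58.80 · log₁₀(0.02813)
= 58.80 · (-1.5509) = -91.19 mV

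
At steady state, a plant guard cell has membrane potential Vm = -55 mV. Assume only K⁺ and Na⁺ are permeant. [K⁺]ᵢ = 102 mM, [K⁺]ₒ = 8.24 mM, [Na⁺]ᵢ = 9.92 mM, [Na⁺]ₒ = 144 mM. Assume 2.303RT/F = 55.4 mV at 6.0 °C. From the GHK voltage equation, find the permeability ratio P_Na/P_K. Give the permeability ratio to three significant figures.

Let α = P_Na/P_K. GHK: Vm = 55.4·log₁₀[(Kₒ + α·Naₒ)/(Kᵢ + α·Naᵢ)].
10^(Vm/55.4) = 10^(-55.0/55.4) = 0.10168
So 0.10168·(Kᵢ + α·Naᵢ) = Kₒ + α·Naₒ → α = (0.10168·102.0 − 8.24) / (144.0 − 0.10168·9.92)
α = (10.37 − 8.24) / (144.0 − 1.009) = 2.131/143 = 0.0149

0.0149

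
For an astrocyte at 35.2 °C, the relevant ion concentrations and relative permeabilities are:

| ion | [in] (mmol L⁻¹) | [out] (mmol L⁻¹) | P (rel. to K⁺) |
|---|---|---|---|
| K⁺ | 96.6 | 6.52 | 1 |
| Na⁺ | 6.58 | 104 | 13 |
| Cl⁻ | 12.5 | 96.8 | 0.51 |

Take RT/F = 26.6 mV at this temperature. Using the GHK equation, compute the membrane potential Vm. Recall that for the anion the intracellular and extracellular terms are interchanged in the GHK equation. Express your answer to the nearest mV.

47 mV

Vm = 26.6 · ln[(Σ P·[cation]ₒ + Σ P·[anion]ᵢ) / (Σ P·[cation]ᵢ + Σ P·[anion]ₒ)]
Numerator = 1×6.52 + 13×104 + 0.51×12.5 = 1365
Denominator = 1×96.6 + 13×6.58 + 0.51×96.8 = 231.5
Vm = 26.6 · ln(5.8957) = 26.6 × (1.7742) = 47.19 mV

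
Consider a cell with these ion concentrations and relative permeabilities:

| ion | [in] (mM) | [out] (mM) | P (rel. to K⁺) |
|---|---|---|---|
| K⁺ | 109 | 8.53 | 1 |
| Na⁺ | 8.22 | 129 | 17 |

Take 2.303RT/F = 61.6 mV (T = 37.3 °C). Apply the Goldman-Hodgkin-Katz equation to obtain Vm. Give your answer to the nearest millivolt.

Vm = 61.6 · log₁₀[(Σ P·[cation]ₒ + Σ P·[anion]ᵢ) / (Σ P·[cation]ᵢ + Σ P·[anion]ₒ)]
Numerator = 1×8.53 + 17×129 = 2202
Denominator = 1×109 + 17×8.22 = 248.7
Vm = 61.6 · log₁₀(8.8507) = 61.6 × (0.9470) = 58.33 mV

58 mV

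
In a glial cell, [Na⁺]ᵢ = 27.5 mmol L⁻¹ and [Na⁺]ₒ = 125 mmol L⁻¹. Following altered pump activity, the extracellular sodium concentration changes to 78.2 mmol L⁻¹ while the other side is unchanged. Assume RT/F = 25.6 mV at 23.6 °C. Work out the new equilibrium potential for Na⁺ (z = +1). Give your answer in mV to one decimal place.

26.8 mV

After the shift: [Na⁺]_out = 78.2, [Na⁺]_in = 27.5 mmol L⁻¹.
E_new = (25.6/1)·ln(78.2/27.5) = 25.60 · (1.0451) = 26.75 mV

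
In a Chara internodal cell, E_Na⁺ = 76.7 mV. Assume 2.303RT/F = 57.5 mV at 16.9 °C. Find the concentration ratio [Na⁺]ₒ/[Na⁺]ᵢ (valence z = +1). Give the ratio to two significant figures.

log₁₀([out]/[in]) = E·z/(57.5) = 76.7 × 1 / 57.5 = 1.3339
[out]/[in] = 10^(1.3339) = 21.57

22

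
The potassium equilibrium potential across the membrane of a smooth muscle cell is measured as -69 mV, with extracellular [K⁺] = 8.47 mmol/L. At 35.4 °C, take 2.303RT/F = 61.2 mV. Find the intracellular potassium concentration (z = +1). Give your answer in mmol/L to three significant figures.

Nernst: E = (61.2/1) · log₁₀([out]/[in]), so log₁₀([out]/[in]) = -69.0 × 1 / 61.2 = -1.1275.
[out]/[in] = 10^(-1.1275) = 0.07457.
[in] = 8.47 / 0.07457 = 113.6 mmol/L.

114 mmol/L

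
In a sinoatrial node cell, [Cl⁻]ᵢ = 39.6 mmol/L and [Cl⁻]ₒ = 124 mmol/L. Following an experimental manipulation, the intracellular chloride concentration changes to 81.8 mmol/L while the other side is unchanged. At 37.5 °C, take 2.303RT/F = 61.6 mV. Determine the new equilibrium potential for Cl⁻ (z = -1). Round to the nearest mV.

-11 mV

After the shift: [Cl⁻]_out = 124, [Cl⁻]_in = 81.8 mmol/L.
E_new = (61.6/-1)·log₁₀(124/81.8) = -61.60 · (0.1807) = -11.13 mV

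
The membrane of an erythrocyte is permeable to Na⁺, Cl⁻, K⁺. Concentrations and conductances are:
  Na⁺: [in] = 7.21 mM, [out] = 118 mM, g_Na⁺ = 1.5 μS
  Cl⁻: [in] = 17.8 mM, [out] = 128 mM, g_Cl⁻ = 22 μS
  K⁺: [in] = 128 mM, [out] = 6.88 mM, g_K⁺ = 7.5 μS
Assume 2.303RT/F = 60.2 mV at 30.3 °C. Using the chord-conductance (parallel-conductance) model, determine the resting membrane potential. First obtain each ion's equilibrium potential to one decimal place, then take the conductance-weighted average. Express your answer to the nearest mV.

E_Na⁺ = (60.2/1)·log₁₀(118/7.21) = 73.1 mV
E_Cl⁻ = (60.2/-1)·log₁₀(128/17.8) = -51.6 mV
E_K⁺ = (60.2/1)·log₁₀(6.88/128) = -76.4 mV
Vm = (Σ gᵢEᵢ)/(Σ gᵢ) = (1.5·73.1 + 22·-51.6 + 7.5·-76.4) / (1.5 + 22 + 7.5)
= -1598.55 / 31 = -51.57 mV

-52 mV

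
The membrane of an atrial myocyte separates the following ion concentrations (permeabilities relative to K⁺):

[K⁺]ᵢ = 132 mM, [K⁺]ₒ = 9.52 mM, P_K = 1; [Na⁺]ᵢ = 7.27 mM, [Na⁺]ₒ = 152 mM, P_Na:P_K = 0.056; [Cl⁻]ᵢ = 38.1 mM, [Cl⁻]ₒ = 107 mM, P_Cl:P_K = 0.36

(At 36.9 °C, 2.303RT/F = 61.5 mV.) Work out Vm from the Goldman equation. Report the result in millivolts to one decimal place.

-45.0 mV

Vm = 61.5 · log₁₀[(Σ P·[cation]ₒ + Σ P·[anion]ᵢ) / (Σ P·[cation]ᵢ + Σ P·[anion]ₒ)]
Numerator = 1×9.52 + 0.056×152 + 0.36×38.1 = 31.75
Denominator = 1×132 + 0.056×7.27 + 0.36×107 = 170.9
Vm = 61.5 · log₁₀(0.18574) = 61.5 × (-0.7311) = -44.96 mV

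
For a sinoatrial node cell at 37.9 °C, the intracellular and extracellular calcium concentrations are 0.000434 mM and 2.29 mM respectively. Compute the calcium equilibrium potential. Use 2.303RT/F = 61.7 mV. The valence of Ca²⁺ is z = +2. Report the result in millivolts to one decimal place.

E = (61.7/z) · log₁₀([Ca²⁺]_out/[Ca²⁺]_in) with z = +2.
= (61.7/2) · log₁₀(2.29/0.000434) = 30.85 · log₁₀(5276)
= 30.85 · (3.7223) = 114.83 mV

114.8 mV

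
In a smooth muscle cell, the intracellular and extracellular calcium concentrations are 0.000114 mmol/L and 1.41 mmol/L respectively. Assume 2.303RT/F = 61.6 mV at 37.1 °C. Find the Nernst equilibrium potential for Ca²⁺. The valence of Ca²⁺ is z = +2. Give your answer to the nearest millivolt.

126 mV

E = (61.6/z) · log₁₀([Ca²⁺]_out/[Ca²⁺]_in) with z = +2.
= (61.6/2) · log₁₀(1.41/0.000114) = 30.80 · log₁₀(1.237e+04)
= 30.80 · (4.0923) = 126.04 mV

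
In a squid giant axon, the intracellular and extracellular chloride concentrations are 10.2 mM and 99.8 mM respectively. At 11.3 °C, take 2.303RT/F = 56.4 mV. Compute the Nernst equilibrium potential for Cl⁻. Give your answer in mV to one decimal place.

E = (56.4/z) · log₁₀([Cl⁻]_out/[Cl⁻]_in) with z = -1.
For an anion, dividing by z = -1 reverses the sign.
= (56.4/-1) · log₁₀(99.8/10.2) = -56.40 · log₁₀(9.784)
= -56.40 · (0.9905) = -55.87 mV

-55.9 mV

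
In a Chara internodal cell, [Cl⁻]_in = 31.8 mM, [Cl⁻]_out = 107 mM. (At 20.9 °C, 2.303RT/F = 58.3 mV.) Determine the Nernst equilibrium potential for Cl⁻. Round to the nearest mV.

-31 mV

E = (58.3/z) · log₁₀([Cl⁻]_out/[Cl⁻]_in) with z = -1.
For an anion, dividing by z = -1 reverses the sign.
= (58.3/-1) · log₁₀(107/31.8) = -58.30 · log₁₀(3.365)
= -58.30 · (0.5270) = -30.72 mV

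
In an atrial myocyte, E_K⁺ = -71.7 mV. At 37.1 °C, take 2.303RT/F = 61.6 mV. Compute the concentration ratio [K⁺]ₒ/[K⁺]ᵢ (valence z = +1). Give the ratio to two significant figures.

0.069

log₁₀([out]/[in]) = E·z/(61.6) = -71.7 × 1 / 61.6 = -1.1640
[out]/[in] = 10^(-1.1640) = 0.06855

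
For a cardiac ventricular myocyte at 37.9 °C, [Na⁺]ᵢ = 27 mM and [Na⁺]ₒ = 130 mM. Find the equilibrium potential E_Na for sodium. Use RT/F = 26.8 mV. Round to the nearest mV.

42 mV

E = (26.8/z) · ln([Na⁺]_out/[Na⁺]_in) with z = +1.
= (26.8/1) · ln(130/27) = 26.80 · ln(4.815)
= 26.80 · (1.5717) = 42.12 mV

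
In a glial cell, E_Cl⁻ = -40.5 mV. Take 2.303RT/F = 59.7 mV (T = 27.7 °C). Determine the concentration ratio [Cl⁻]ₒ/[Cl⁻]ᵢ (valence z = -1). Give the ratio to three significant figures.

4.77

log₁₀([out]/[in]) = E·z/(59.7) = -40.5 × -1 / 59.7 = 0.6784
[out]/[in] = 10^(0.6784) = 4.769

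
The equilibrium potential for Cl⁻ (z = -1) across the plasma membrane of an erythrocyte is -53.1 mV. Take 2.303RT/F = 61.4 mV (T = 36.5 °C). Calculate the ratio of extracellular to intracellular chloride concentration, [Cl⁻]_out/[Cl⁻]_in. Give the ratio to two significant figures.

log₁₀([out]/[in]) = E·z/(61.4) = -53.1 × -1 / 61.4 = 0.8648
[out]/[in] = 10^(0.8648) = 7.325

7.3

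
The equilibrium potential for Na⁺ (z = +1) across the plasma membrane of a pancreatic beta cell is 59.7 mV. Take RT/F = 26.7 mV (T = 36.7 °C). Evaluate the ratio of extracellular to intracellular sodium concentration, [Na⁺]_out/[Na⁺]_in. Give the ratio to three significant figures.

ln([out]/[in]) = E·z/(26.7) = 59.7 × 1 / 26.7 = 2.2360
[out]/[in] = e^(2.2360) = 9.355

9.36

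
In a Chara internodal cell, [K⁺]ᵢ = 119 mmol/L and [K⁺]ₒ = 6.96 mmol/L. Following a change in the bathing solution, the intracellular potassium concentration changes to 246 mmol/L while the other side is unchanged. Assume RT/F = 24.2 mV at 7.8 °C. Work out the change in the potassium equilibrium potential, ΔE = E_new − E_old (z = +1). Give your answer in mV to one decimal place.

E_old = (24.2/1)·ln(6.96/119) = -68.70 mV
E_new = (24.2/1)·ln(6.96/246) = -86.28 mV
ΔE = -86.28 − (-68.70) = -17.57 mV

-17.6 mV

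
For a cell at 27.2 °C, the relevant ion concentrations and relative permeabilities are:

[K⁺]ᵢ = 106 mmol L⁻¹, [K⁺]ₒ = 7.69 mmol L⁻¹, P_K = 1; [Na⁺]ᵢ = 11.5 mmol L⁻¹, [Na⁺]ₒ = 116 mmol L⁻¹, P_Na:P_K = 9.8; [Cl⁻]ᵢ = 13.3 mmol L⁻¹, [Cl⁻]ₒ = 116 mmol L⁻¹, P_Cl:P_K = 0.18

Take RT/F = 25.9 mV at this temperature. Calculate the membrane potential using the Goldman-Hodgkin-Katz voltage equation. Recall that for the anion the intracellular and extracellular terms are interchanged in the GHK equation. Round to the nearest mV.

41 mV

Vm = 25.9 · ln[(Σ P·[cation]ₒ + Σ P·[anion]ᵢ) / (Σ P·[cation]ᵢ + Σ P·[anion]ₒ)]
Numerator = 1×7.69 + 9.8×116 + 0.18×13.3 = 1147
Denominator = 1×106 + 9.8×11.5 + 0.18×116 = 239.6
Vm = 25.9 · ln(4.7871) = 25.9 × (1.5659) = 40.56 mV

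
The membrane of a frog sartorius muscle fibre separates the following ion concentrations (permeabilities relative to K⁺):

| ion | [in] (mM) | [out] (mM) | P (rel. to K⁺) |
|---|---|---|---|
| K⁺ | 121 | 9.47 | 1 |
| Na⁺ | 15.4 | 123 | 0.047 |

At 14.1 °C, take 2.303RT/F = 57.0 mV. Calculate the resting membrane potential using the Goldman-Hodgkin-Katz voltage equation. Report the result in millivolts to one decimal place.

Vm = 57.0 · log₁₀[(Σ P·[cation]ₒ + Σ P·[anion]ᵢ) / (Σ P·[cation]ᵢ + Σ P·[anion]ₒ)]
Numerator = 1×9.47 + 0.047×123 = 15.25
Denominator = 1×121 + 0.047×15.4 = 121.7
Vm = 57.0 · log₁₀(0.12529) = 57.0 × (-0.9021) = -51.42 mV

-51.4 mV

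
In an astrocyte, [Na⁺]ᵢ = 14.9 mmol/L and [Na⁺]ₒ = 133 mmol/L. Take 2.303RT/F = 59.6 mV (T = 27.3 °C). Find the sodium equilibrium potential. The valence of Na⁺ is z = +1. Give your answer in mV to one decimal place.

56.7 mV

E = (59.6/z) · log₁₀([Na⁺]_out/[Na⁺]_in) with z = +1.
= (59.6/1) · log₁₀(133/14.9) = 59.60 · log₁₀(8.926)
= 59.60 · (0.9507) = 56.66 mV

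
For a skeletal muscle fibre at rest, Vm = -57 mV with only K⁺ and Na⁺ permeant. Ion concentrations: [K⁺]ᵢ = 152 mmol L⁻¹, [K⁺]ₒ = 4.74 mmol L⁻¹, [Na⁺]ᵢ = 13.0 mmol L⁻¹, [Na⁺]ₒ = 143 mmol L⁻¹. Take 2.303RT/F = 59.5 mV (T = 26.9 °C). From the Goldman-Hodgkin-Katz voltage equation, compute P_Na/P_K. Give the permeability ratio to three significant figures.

0.0848

Let α = P_Na/P_K. GHK: Vm = 59.5·log₁₀[(Kₒ + α·Naₒ)/(Kᵢ + α·Naᵢ)].
10^(Vm/59.5) = 10^(-57.0/59.5) = 0.11016
So 0.11016·(Kᵢ + α·Naᵢ) = Kₒ + α·Naₒ → α = (0.11016·152.0 − 4.74) / (143.0 − 0.11016·13.0)
α = (16.74 − 4.74) / (143.0 − 1.432) = 12/141.6 = 0.08479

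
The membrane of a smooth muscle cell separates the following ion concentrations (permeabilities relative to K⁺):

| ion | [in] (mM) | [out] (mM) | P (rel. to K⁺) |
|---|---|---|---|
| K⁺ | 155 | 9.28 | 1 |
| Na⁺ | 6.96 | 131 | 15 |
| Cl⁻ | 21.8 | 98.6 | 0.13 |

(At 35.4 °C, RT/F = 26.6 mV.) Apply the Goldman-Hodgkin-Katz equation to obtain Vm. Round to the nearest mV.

Vm = 26.6 · ln[(Σ P·[cation]ₒ + Σ P·[anion]ᵢ) / (Σ P·[cation]ᵢ + Σ P·[anion]ₒ)]
Numerator = 1×9.28 + 15×131 + 0.13×21.8 = 1977
Denominator = 1×155 + 15×6.96 + 0.13×98.6 = 272.2
Vm = 26.6 · ln(7.263) = 26.6 × (1.9828) = 52.74 mV

53 mV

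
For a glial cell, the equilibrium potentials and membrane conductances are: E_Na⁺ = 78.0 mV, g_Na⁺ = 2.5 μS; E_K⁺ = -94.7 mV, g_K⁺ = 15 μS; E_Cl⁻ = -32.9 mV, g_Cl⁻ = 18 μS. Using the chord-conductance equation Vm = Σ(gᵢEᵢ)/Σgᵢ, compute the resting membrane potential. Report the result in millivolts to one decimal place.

Σ gᵢEᵢ = 2.5·(78.0) + 15·(-94.7) + 18·(-32.9) = -1817.70
Σ gᵢ = 2.5 + 15 + 18 = 35.5
Vm = -1817.70 / 35.5 = -51.20 mV

-51.2 mV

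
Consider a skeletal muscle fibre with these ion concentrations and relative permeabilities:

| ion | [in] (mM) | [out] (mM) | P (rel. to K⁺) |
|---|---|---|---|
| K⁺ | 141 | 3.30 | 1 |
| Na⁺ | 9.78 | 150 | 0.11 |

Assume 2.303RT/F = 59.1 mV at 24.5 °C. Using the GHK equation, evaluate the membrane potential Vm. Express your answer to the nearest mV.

-51 mV

Vm = 59.1 · log₁₀[(Σ P·[cation]ₒ + Σ P·[anion]ᵢ) / (Σ P·[cation]ᵢ + Σ P·[anion]ₒ)]
Numerator = 1×3.30 + 0.11×150 = 19.8
Denominator = 1×141 + 0.11×9.78 = 142.1
Vm = 59.1 · log₁₀(0.13936) = 59.1 × (-0.8559) = -50.58 mV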